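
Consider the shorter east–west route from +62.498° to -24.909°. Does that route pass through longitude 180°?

Signed shortest Δλ = ((-24.909 − 62.498 + 180) mod 360) − 180 = -87.407°.
Going west by 87.407° from +62.498° reaches -24.909° without touching 180°.

No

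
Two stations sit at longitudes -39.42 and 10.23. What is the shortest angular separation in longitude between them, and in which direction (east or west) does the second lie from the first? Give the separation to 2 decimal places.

Raw difference: 10.23 − -39.42 = 49.65°.
Normalise into (−180°, 180°]: 49.65° stays 49.65°.
Positive ⇒ the second point lies to the east; separation 49.65°.

49.65° east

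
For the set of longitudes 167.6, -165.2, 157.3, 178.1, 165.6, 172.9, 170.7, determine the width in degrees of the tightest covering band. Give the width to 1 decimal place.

Sort the longitudes: -165.2°, +157.3°, +165.6°, +167.6°, +170.7°, +172.9°, +178.1°.
Eastward gaps between consecutive values (wrapping around): 322.5°, 8.3°, 2.0°, 3.1°, 2.2°, 5.2°, 16.7°.
Largest gap = 322.5° ⇒ minimal covering band is its complement: 360° − 322.5° = 37.5°.
Band runs from +157.3° eastward to -165.2°, crossing the antimeridian.

37.5°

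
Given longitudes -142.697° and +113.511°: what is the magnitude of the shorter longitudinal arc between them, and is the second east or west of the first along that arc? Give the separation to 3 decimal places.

103.792° west

Raw difference: 113.511 − -142.697 = 256.208°.
Normalise into (−180°, 180°]: 256.208° − 360° = -103.792°.
Negative ⇒ the second point lies to the west; separation 103.792°.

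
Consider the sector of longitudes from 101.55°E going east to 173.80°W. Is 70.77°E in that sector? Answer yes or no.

Band width going east from +101.55° to -173.80°: ((-173.80 − 101.55) mod 360) = 84.65°.
Offset of +70.77° east of the west edge: ((70.77 − 101.55) mod 360) = 329.22°.
329.22° > 84.65° ⇒ outside.

No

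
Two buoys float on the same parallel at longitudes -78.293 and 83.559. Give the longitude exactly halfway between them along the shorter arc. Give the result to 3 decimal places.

Signed shortest Δλ from -78.293° to +83.559° is +161.852°.
Midpoint longitude = -78.293° + (+161.852°)/2 = -78.293° + 80.926° = +2.633°.

+2.633°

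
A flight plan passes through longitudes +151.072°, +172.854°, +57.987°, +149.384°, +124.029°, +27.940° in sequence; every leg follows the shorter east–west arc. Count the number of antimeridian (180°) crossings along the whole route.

Leg 1: +151.072° → +172.854°, shortest Δλ = 21.782° (east) — does not cross 180°.
Leg 2: +172.854° → +57.987°, shortest Δλ = -114.867° (west) — does not cross 180°.
Leg 3: +57.987° → +149.384°, shortest Δλ = 91.397° (east) — does not cross 180°.
Leg 4: +149.384° → +124.029°, shortest Δλ = -25.355° (west) — does not cross 180°.
Leg 5: +124.029° → +27.940°, shortest Δλ = -96.089° (west) — does not cross 180°.
Total crossings: 0.

0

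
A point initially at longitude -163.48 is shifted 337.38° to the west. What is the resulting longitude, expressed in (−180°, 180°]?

-140.86°

Start at -163.48°; shift −337.38° → -500.86°.
-500.86° lies outside (−180°, 180°]; add 360° → -140.86°.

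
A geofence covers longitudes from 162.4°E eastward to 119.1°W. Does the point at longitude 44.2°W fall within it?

Band width going east from +162.4° to -119.1°: ((-119.1 − 162.4) mod 360) = 78.5°.
Offset of -44.2° east of the west edge: ((-44.2 − 162.4) mod 360) = 153.4°.
153.4° > 78.5° ⇒ outside.

No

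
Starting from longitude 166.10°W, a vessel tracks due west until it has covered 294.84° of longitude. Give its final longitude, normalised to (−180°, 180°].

Start at -166.10°; shift −294.84° → -460.94°.
-460.94° lies outside (−180°, 180°]; add 360° → -100.94°.

100.94°W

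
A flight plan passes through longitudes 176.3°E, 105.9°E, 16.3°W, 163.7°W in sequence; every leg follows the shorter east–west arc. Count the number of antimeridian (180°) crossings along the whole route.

Leg 1: +176.3° → +105.9°, shortest Δλ = -70.4° (west) — does not cross 180°.
Leg 2: +105.9° → -16.3°, shortest Δλ = -122.2° (west) — does not cross 180°.
Leg 3: -16.3° → -163.7°, shortest Δλ = -147.4° (west) — does not cross 180°.
Total crossings: 0.

0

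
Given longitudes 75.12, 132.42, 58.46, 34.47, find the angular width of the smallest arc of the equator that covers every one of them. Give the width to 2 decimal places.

Sort the longitudes: +34.47°, +58.46°, +75.12°, +132.42°.
Eastward gaps between consecutive values (wrapping around): 23.99°, 16.66°, 57.30°, 262.05°.
Largest gap = 262.05° ⇒ minimal covering band is its complement: 360° − 262.05° = 97.95°.
Band runs from +34.47° eastward to +132.42°.

97.95°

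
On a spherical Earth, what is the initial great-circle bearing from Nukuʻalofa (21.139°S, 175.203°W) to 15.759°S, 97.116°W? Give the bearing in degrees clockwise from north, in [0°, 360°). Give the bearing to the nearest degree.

Δλ = -97.116 − -175.203 = 78.087°.
θ = atan2( sin Δλ · cos φ₂ , cos φ₁ · sin φ₂ − sin φ₁ · cos φ₂ · cos Δλ )
  = atan2(0.94168, -0.18167) = 100.919° → normalised to [0°, 360°): 100.919°.

101°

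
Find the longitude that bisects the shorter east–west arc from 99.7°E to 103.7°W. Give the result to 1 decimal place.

Signed shortest Δλ from +99.7° to -103.7° is +156.6°.
Midpoint longitude = +99.7° + (+156.6°)/2 = +99.7° + 78.3° = +178.0°.
(The naïve average (+99.7 + -103.7)/2 = -2.0° is on the wrong side of the globe.)

178.0°E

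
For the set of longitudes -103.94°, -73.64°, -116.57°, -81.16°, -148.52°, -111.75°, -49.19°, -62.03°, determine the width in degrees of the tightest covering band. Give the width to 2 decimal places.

99.33°

Sort the longitudes: -148.52°, -116.57°, -111.75°, -103.94°, -81.16°, -73.64°, -62.03°, -49.19°.
Eastward gaps between consecutive values (wrapping around): 31.95°, 4.82°, 7.81°, 22.78°, 7.52°, 11.61°, 12.84°, 260.67°.
Largest gap = 260.67° ⇒ minimal covering band is its complement: 360° − 260.67° = 99.33°.
Band runs from -148.52° eastward to -49.19°.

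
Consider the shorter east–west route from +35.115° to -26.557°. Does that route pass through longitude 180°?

No

Signed shortest Δλ = ((-26.557 − 35.115 + 180) mod 360) − 180 = -61.672°.
Going west by 61.672° from +35.115° reaches -26.557° without touching 180°.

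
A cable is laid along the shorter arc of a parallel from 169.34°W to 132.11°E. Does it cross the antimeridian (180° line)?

Naïve |132.11 − -169.34| = 301.45° > 180°, so the shorter arc goes the other way round — across 180°.
Signed shortest Δλ = ((132.11 − -169.34 + 180) mod 360) − 180 = -58.55°.
Going west by 58.55° from -169.34° passes through 180° before reaching +132.11°.

Yes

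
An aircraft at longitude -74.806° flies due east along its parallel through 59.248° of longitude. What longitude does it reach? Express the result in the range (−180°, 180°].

-15.558°

Start at -74.806°; shift +59.248° → -15.558°.
-15.558° already lies in (−180°, 180°].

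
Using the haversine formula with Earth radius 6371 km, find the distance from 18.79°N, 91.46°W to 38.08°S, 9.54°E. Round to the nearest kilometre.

12224 km

Δλ = 9.54 − -91.46 = 101.00°.
Δφ = -38.08 − 18.79 = -56.87°.
a = sin²(Δφ/2) + cos φ₁ · cos φ₂ · sin²(Δλ/2) = 0.670425.
c = 2·atan2(√a, √(1−a)) = 1.91862 rad → d = 6371·c ≈ 12223.51 km.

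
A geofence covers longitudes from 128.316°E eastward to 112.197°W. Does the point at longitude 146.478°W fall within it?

Yes

Band width going east from +128.316° to -112.197°: ((-112.197 − 128.316) mod 360) = 119.487°.
Offset of -146.478° east of the west edge: ((-146.478 − 128.316) mod 360) = 85.206°.
85.206° ≤ 119.487° ⇒ inside.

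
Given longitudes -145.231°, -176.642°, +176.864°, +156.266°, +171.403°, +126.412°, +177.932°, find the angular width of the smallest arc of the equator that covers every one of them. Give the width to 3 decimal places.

Sort the longitudes: -176.642°, -145.231°, +126.412°, +156.266°, +171.403°, +176.864°, +177.932°.
Eastward gaps between consecutive values (wrapping around): 31.411°, 271.643°, 29.854°, 15.137°, 5.461°, 1.068°, 5.426°.
Largest gap = 271.643° ⇒ minimal covering band is its complement: 360° − 271.643° = 88.357°.
Band runs from +126.412° eastward to -145.231°, crossing the antimeridian.

88.357°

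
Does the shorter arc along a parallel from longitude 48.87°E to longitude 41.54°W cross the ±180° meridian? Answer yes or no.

Signed shortest Δλ = ((-41.54 − 48.87 + 180) mod 360) − 180 = -90.41°.
Going west by 90.41° from +48.87° reaches -41.54° without touching 180°.

No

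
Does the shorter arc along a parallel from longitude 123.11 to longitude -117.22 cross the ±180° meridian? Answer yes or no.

Naïve |-117.22 − 123.11| = 240.33° > 180°, so the shorter arc goes the other way round — across 180°.
Signed shortest Δλ = ((-117.22 − 123.11 + 180) mod 360) − 180 = 119.67°.
Going east by 119.67° from +123.11° passes through 180° before reaching -117.22°.

Yes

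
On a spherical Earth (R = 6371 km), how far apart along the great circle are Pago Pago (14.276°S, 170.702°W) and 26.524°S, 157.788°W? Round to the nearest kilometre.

Δλ = -157.788 − -170.702 = 12.914°.
Δφ = -26.524 − -14.276 = -12.248°.
a = sin²(Δφ/2) + cos φ₁ · cos φ₂ · sin²(Δλ/2) = 0.022347.
c = 2·atan2(√a, √(1−a)) = 0.30010 rad → d = 6371·c ≈ 1911.95 km.

1912 km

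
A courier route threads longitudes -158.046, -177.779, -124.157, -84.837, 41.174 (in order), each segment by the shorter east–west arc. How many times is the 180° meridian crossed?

0

Leg 1: -158.046° → -177.779°, shortest Δλ = -19.733° (west) — does not cross 180°.
Leg 2: -177.779° → -124.157°, shortest Δλ = 53.622° (east) — does not cross 180°.
Leg 3: -124.157° → -84.837°, shortest Δλ = 39.32° (east) — does not cross 180°.
Leg 4: -84.837° → +41.174°, shortest Δλ = 126.011° (east) — does not cross 180°.
Total crossings: 0.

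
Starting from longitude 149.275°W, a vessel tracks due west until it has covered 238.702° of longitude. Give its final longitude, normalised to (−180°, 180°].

27.977°W

Start at -149.275°; shift −238.702° → -387.977°.
-387.977° lies outside (−180°, 180°]; add 360° → -27.977°.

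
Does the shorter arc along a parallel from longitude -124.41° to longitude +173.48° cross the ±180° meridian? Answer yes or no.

Yes

Naïve |173.48 − -124.41| = 297.89° > 180°, so the shorter arc goes the other way round — across 180°.
Signed shortest Δλ = ((173.48 − -124.41 + 180) mod 360) − 180 = -62.11°.
Going west by 62.11° from -124.41° passes through 180° before reaching +173.48°.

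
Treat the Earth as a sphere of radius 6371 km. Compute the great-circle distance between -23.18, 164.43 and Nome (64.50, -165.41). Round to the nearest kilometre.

Δλ = -165.41 − 164.43 = -329.84°; wrapped into (−180°, 180°]: 30.16°.
Δφ = 64.50 − -23.18 = 87.68°.
a = sin²(Δφ/2) + cos φ₁ · cos φ₂ · sin²(Δλ/2) = 0.506547.
c = 2·atan2(√a, √(1−a)) = 1.58389 rad → d = 6371·c ≈ 10090.97 km.

10091 km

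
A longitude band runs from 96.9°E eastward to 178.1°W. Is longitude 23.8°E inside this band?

No

Band width going east from +96.9° to -178.1°: ((-178.1 − 96.9) mod 360) = 85.0°.
Offset of +23.8° east of the west edge: ((23.8 − 96.9) mod 360) = 286.9°.
286.9° > 85.0° ⇒ outside.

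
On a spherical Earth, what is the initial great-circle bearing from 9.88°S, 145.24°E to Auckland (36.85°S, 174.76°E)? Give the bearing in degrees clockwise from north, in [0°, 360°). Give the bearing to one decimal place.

Δλ = 174.76 − 145.24 = 29.52°.
θ = atan2( sin Δλ · cos φ₂ , cos φ₁ · sin φ₂ − sin φ₁ · cos φ₂ · cos Δλ )
  = atan2(0.39428, -0.47135) = 140.087° → normalised to [0°, 360°): 140.087°.

140.1°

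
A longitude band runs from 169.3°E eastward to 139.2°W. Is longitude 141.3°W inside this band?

Band width going east from +169.3° to -139.2°: ((-139.2 − 169.3) mod 360) = 51.5°.
Offset of -141.3° east of the west edge: ((-141.3 − 169.3) mod 360) = 49.4°.
49.4° ≤ 51.5° ⇒ inside.

Yes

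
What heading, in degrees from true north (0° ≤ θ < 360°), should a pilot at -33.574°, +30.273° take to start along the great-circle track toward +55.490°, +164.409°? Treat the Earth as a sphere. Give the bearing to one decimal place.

41.0°

Δλ = 164.409 − 30.273 = 134.136°.
θ = atan2( sin Δλ · cos φ₂ , cos φ₁ · sin φ₂ − sin φ₁ · cos φ₂ · cos Δλ )
  = atan2(0.40661, 0.46838) = 40.962° → normalised to [0°, 360°): 40.962°.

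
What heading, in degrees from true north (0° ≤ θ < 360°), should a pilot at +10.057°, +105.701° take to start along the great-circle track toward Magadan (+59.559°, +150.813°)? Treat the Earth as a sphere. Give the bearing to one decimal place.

24.5°

Δλ = 150.813 − 105.701 = 45.112°.
θ = atan2( sin Δλ · cos φ₂ , cos φ₁ · sin φ₂ − sin φ₁ · cos φ₂ · cos Δλ )
  = atan2(0.35896, 0.78646) = 24.533° → normalised to [0°, 360°): 24.533°.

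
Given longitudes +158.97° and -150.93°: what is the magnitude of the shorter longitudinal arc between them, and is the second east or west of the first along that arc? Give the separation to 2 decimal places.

Raw difference: -150.93 − 158.97 = -309.9°.
Normalise into (−180°, 180°]: -309.9° + 360° = 50.1°.
Positive ⇒ the second point lies to the east; separation 50.10°.

50.10° east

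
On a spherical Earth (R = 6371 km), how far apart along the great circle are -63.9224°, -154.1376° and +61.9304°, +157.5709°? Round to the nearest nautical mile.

7860 nmi

Δλ = 157.5709 − -154.1376 = 311.7085°; wrapped into (−180°, 180°]: -48.2915°.
Δφ = 61.9304 − -63.9224 = 125.8528°.
a = sin²(Δφ/2) + cos φ₁ · cos φ₂ · sin²(Δλ/2) = 0.827464.
c = 2·atan2(√a, √(1−a)) = 2.28488 rad → d = 6371·c ≈ 14556.99 km ≈ 7860.15 nmi.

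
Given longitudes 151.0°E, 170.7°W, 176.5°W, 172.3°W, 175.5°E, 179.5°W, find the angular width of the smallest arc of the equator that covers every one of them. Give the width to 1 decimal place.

Sort the longitudes: -179.5°, -176.5°, -172.3°, -170.7°, +151.0°, +175.5°.
Eastward gaps between consecutive values (wrapping around): 3.0°, 4.2°, 1.6°, 321.7°, 24.5°, 5.0°.
Largest gap = 321.7° ⇒ minimal covering band is its complement: 360° − 321.7° = 38.3°.
Band runs from +151.0° eastward to -170.7°, crossing the antimeridian.

38.3°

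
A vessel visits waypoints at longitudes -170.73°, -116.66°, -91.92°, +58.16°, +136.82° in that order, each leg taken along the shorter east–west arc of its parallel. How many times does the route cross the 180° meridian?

Leg 1: -170.73° → -116.66°, shortest Δλ = 54.07° (east) — does not cross 180°.
Leg 2: -116.66° → -91.92°, shortest Δλ = 24.74° (east) — does not cross 180°.
Leg 3: -91.92° → +58.16°, shortest Δλ = 150.08° (east) — does not cross 180°.
Leg 4: +58.16° → +136.82°, shortest Δλ = 78.66° (east) — does not cross 180°.
Total crossings: 0.

0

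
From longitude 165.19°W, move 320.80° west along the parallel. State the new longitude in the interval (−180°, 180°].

Start at -165.19°; shift −320.80° → -485.99°.
-485.99° lies outside (−180°, 180°]; add 360° → -125.99°.

125.99°W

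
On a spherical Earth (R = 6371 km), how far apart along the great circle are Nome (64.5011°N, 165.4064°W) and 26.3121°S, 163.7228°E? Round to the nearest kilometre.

10447 km

Δλ = 163.7228 − -165.4064 = 329.1292°; wrapped into (−180°, 180°]: -30.8708°.
Δφ = -26.3121 − 64.5011 = -90.8132°.
a = sin²(Δφ/2) + cos φ₁ · cos φ₂ · sin²(Δλ/2) = 0.534432.
c = 2·atan2(√a, √(1−a)) = 1.63971 rad → d = 6371·c ≈ 10446.62 km.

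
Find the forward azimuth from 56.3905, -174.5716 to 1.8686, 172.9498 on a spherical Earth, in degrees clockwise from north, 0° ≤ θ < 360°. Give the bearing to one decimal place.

195.2°

Δλ = 172.9498 − -174.5716 = 347.5214°; wrapped into (−180°, 180°]: -12.4786°.
θ = atan2( sin Δλ · cos φ₂ , cos φ₁ · sin φ₂ − sin φ₁ · cos φ₂ · cos Δλ )
  = atan2(-0.21596, -0.79467) = -164.797° → normalised to [0°, 360°): 195.203°.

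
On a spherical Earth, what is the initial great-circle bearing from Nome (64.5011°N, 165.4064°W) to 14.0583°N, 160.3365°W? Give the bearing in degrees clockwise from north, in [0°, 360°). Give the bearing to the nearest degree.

174°

Δλ = -160.3365 − -165.4064 = 5.0699°.
θ = atan2( sin Δλ · cos φ₂ , cos φ₁ · sin φ₂ − sin φ₁ · cos φ₂ · cos Δλ )
  = atan2(0.08572, -0.76756) = 173.627° → normalised to [0°, 360°): 173.627°.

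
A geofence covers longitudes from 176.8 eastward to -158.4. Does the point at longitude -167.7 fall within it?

Yes

Band width going east from +176.8° to -158.4°: ((-158.4 − 176.8) mod 360) = 24.8°.
Offset of -167.7° east of the west edge: ((-167.7 − 176.8) mod 360) = 15.5°.
15.5° ≤ 24.8° ⇒ inside.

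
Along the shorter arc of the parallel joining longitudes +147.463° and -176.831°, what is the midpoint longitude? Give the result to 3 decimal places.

Signed shortest Δλ from +147.463° to -176.831° is +35.706°.
Midpoint longitude = +147.463° + (+35.706°)/2 = +147.463° + 17.853° = +165.316°.
(The naïve average (+147.463 + -176.831)/2 = -14.684° is on the wrong side of the globe.)

+165.316°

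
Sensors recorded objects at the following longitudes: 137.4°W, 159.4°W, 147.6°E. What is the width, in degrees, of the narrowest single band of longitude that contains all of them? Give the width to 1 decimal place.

75.0°

Sort the longitudes: -159.4°, -137.4°, +147.6°.
Eastward gaps between consecutive values (wrapping around): 22.0°, 285.0°, 53.0°.
Largest gap = 285.0° ⇒ minimal covering band is its complement: 360° − 285.0° = 75.0°.
Band runs from +147.6° eastward to -137.4°, crossing the antimeridian.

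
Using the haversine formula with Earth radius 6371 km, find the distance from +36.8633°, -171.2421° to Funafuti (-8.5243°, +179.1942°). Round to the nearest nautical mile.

2778 nmi

Δλ = 179.1942 − -171.2421 = 350.4363°; wrapped into (−180°, 180°]: -9.5637°.
Δφ = -8.5243 − 36.8633 = -45.3876°.
a = sin²(Δφ/2) + cos φ₁ · cos φ₂ · sin²(Δλ/2) = 0.154345.
c = 2·atan2(√a, √(1−a)) = 0.80750 rad → d = 6371·c ≈ 5144.55 km ≈ 2777.84 nmi.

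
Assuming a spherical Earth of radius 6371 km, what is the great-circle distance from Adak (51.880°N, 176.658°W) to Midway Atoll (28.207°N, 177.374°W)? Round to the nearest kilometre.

Δλ = -177.374 − -176.658 = -0.716°.
Δφ = 28.207 − 51.880 = -23.673°.
a = sin²(Δφ/2) + cos φ₁ · cos φ₂ · sin²(Δλ/2) = 0.042095.
c = 2·atan2(√a, √(1−a)) = 0.41328 rad → d = 6371·c ≈ 2632.99 km.

2633 km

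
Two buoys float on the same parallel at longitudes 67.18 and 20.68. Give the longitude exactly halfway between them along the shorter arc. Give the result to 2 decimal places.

Signed shortest Δλ from +67.18° to +20.68° is -46.50°.
Midpoint longitude = +67.18° + (-46.50°)/2 = +67.18° − 23.25° = +43.93°.

+43.93°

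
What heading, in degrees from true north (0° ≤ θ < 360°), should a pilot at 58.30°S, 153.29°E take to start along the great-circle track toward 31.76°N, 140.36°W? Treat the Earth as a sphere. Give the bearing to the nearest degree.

Δλ = -140.36 − 153.29 = -293.65°; wrapped into (−180°, 180°]: 66.35°.
θ = atan2( sin Δλ · cos φ₂ , cos φ₁ · sin φ₂ − sin φ₁ · cos φ₂ · cos Δλ )
  = atan2(0.77885, 0.56678) = 53.956° → normalised to [0°, 360°): 53.956°.

54°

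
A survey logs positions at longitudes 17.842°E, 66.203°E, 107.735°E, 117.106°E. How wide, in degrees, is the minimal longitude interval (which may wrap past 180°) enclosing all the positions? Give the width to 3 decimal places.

Sort the longitudes: +17.842°, +66.203°, +107.735°, +117.106°.
Eastward gaps between consecutive values (wrapping around): 48.361°, 41.532°, 9.371°, 260.736°.
Largest gap = 260.736° ⇒ minimal covering band is its complement: 360° − 260.736° = 99.264°.
Band runs from +17.842° eastward to +117.106°.

99.264°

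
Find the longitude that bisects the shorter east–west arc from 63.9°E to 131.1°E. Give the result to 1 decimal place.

Signed shortest Δλ from +63.9° to +131.1° is +67.2°.
Midpoint longitude = +63.9° + (+67.2°)/2 = +63.9° + 33.6° = +97.5°.

97.5°E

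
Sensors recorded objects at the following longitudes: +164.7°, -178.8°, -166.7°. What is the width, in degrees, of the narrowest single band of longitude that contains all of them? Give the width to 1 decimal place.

Sort the longitudes: -178.8°, -166.7°, +164.7°.
Eastward gaps between consecutive values (wrapping around): 12.1°, 331.4°, 16.5°.
Largest gap = 331.4° ⇒ minimal covering band is its complement: 360° − 331.4° = 28.6°.
Band runs from +164.7° eastward to -166.7°, crossing the antimeridian.

28.6°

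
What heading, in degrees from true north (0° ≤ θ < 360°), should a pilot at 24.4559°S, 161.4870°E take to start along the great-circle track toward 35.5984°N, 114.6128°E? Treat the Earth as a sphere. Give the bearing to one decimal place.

322.0°

Δλ = 114.6128 − 161.4870 = -46.8742°.
θ = atan2( sin Δλ · cos φ₂ , cos φ₁ · sin φ₂ − sin φ₁ · cos φ₂ · cos Δλ )
  = atan2(-0.59346, 0.75999) = -37.985° → normalised to [0°, 360°): 322.015°.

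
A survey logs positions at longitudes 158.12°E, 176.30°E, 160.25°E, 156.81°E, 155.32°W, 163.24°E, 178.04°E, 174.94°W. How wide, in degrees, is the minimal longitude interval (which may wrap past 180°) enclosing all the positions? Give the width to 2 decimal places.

47.87°

Sort the longitudes: -174.94°, -155.32°, +156.81°, +158.12°, +160.25°, +163.24°, +176.30°, +178.04°.
Eastward gaps between consecutive values (wrapping around): 19.62°, 312.13°, 1.31°, 2.13°, 2.99°, 13.06°, 1.74°, 7.02°.
Largest gap = 312.13° ⇒ minimal covering band is its complement: 360° − 312.13° = 47.87°.
Band runs from +156.81° eastward to -155.32°, crossing the antimeridian.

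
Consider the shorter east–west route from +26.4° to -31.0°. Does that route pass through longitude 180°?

Signed shortest Δλ = ((-31.0 − 26.4 + 180) mod 360) − 180 = -57.4°.
Going west by 57.4° from +26.4° reaches -31.0° without touching 180°.

No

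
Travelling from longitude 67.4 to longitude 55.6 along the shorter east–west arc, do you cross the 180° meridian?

Signed shortest Δλ = ((55.6 − 67.4 + 180) mod 360) − 180 = -11.8°.
Going west by 11.8° from +67.4° reaches +55.6° without touching 180°.

No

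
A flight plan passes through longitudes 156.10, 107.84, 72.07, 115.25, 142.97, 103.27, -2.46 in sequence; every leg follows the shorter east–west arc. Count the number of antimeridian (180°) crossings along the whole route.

0

Leg 1: +156.10° → +107.84°, shortest Δλ = -48.26° (west) — does not cross 180°.
Leg 2: +107.84° → +72.07°, shortest Δλ = -35.77° (west) — does not cross 180°.
Leg 3: +72.07° → +115.25°, shortest Δλ = 43.18° (east) — does not cross 180°.
Leg 4: +115.25° → +142.97°, shortest Δλ = 27.72° (east) — does not cross 180°.
Leg 5: +142.97° → +103.27°, shortest Δλ = -39.7° (west) — does not cross 180°.
Leg 6: +103.27° → -2.46°, shortest Δλ = -105.73° (west) — does not cross 180°.
Total crossings: 0.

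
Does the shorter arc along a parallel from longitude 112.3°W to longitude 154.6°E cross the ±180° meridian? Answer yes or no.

Yes

Naïve |154.6 − -112.3| = 266.9° > 180°, so the shorter arc goes the other way round — across 180°.
Signed shortest Δλ = ((154.6 − -112.3 + 180) mod 360) − 180 = -93.1°.
Going west by 93.1° from -112.3° passes through 180° before reaching +154.6°.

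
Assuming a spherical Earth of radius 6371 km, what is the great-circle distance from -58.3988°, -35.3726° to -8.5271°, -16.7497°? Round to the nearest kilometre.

5768 km

Δλ = -16.7497 − -35.3726 = 18.6229°.
Δφ = -8.5271 − -58.3988 = 49.8717°.
a = sin²(Δφ/2) + cos φ₁ · cos φ₂ · sin²(Δλ/2) = 0.191316.
c = 2·atan2(√a, √(1−a)) = 0.90540 rad → d = 6371·c ≈ 5768.33 km.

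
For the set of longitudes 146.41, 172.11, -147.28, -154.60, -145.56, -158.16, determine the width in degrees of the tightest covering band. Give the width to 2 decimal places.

68.03°

Sort the longitudes: -158.16°, -154.60°, -147.28°, -145.56°, +146.41°, +172.11°.
Eastward gaps between consecutive values (wrapping around): 3.56°, 7.32°, 1.72°, 291.97°, 25.70°, 29.73°.
Largest gap = 291.97° ⇒ minimal covering band is its complement: 360° − 291.97° = 68.03°.
Band runs from +146.41° eastward to -145.56°, crossing the antimeridian.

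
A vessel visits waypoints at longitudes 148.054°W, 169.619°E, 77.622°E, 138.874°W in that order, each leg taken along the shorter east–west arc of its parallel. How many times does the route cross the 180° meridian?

Leg 1: -148.054° → +169.619°, shortest Δλ = -42.327° (west) — crosses 180°.
Leg 2: +169.619° → +77.622°, shortest Δλ = -91.997° (west) — does not cross 180°.
Leg 3: +77.622° → -138.874°, shortest Δλ = 143.504° (east) — crosses 180°.
Total crossings: 2.

2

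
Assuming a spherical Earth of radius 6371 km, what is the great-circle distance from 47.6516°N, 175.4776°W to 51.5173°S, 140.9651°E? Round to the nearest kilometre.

11781 km

Δλ = 140.9651 − -175.4776 = 316.4427°; wrapped into (−180°, 180°]: -43.5573°.
Δφ = -51.5173 − 47.6516 = -99.1689°.
a = sin²(Δφ/2) + cos φ₁ · cos φ₂ · sin²(Δλ/2) = 0.637377.
c = 2·atan2(√a, √(1−a)) = 1.84913 rad → d = 6371·c ≈ 11780.81 km.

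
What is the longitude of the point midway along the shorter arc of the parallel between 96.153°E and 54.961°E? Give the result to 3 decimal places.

75.557°E

Signed shortest Δλ from +96.153° to +54.961° is -41.192°.
Midpoint longitude = +96.153° + (-41.192°)/2 = +96.153° − 20.596° = +75.557°.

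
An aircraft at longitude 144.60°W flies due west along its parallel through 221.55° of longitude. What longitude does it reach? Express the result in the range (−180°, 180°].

Start at -144.60°; shift −221.55° → -366.15°.
-366.15° lies outside (−180°, 180°]; add 360° → -6.15°.

6.15°W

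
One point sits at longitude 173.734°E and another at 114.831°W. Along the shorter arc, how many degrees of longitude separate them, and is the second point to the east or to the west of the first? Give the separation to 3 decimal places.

71.435° east

Raw difference: -114.831 − 173.734 = -288.565°.
Normalise into (−180°, 180°]: -288.565° + 360° = 71.435°.
Positive ⇒ the second point lies to the east; separation 71.435°.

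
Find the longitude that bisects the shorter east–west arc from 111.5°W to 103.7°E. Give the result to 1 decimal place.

176.1°E

Signed shortest Δλ from -111.5° to +103.7° is -144.8°.
Midpoint longitude = -111.5° + (-144.8°)/2 = -111.5° − 72.4° = -183.9°.
Normalise into (−180°, 180°]: +176.1°.
(The naïve average (-111.5 + +103.7)/2 = -3.9° is on the wrong side of the globe.)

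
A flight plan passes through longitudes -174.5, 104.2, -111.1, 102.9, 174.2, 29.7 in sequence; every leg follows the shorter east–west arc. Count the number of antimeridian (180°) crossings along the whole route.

3

Leg 1: -174.5° → +104.2°, shortest Δλ = -81.3° (west) — crosses 180°.
Leg 2: +104.2° → -111.1°, shortest Δλ = 144.7° (east) — crosses 180°.
Leg 3: -111.1° → +102.9°, shortest Δλ = -146.0° (west) — crosses 180°.
Leg 4: +102.9° → +174.2°, shortest Δλ = 71.3° (east) — does not cross 180°.
Leg 5: +174.2° → +29.7°, shortest Δλ = -144.5° (west) — does not cross 180°.
Total crossings: 3.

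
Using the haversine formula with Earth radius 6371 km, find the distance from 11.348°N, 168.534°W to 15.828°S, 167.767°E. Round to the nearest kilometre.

Δλ = 167.767 − -168.534 = 336.301°; wrapped into (−180°, 180°]: -23.699°.
Δφ = -15.828 − 11.348 = -27.176°.
a = sin²(Δφ/2) + cos φ₁ · cos φ₂ · sin²(Δλ/2) = 0.094970.
c = 2·atan2(√a, √(1−a)) = 0.62654 rad → d = 6371·c ≈ 3991.69 km.

3992 km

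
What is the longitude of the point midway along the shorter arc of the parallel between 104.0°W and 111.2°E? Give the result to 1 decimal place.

Signed shortest Δλ from -104.0° to +111.2° is -144.8°.
Midpoint longitude = -104.0° + (-144.8°)/2 = -104.0° − 72.4° = -176.4°.
(The naïve average (-104.0 + +111.2)/2 = 3.6° is on the wrong side of the globe.)

176.4°W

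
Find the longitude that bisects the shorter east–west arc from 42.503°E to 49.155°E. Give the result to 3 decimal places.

45.829°E

Signed shortest Δλ from +42.503° to +49.155° is +6.652°.
Midpoint longitude = +42.503° + (+6.652°)/2 = +42.503° + 3.326° = +45.829°.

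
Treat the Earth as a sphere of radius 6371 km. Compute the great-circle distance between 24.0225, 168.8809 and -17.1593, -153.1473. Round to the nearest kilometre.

Δλ = -153.1473 − 168.8809 = -322.0282°; wrapped into (−180°, 180°]: 37.9718°.
Δφ = -17.1593 − 24.0225 = -41.1818°.
a = sin²(Δφ/2) + cos φ₁ · cos φ₂ · sin²(Δλ/2) = 0.216060.
c = 2·atan2(√a, √(1−a)) = 0.96687 rad → d = 6371·c ≈ 6159.92 km.

6160 km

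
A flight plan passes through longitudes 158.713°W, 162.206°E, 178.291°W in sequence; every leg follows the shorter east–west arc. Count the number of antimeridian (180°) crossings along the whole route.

Leg 1: -158.713° → +162.206°, shortest Δλ = -39.081° (west) — crosses 180°.
Leg 2: +162.206° → -178.291°, shortest Δλ = 19.503° (east) — crosses 180°.
Total crossings: 2.

2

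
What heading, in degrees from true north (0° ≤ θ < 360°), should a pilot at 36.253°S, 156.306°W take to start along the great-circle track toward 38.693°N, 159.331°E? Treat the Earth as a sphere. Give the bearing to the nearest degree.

Δλ = 159.331 − -156.306 = 315.637°; wrapped into (−180°, 180°]: -44.363°.
θ = atan2( sin Δλ · cos φ₂ , cos φ₁ · sin φ₂ − sin φ₁ · cos φ₂ · cos Δλ )
  = atan2(-0.54573, 0.83410) = -33.196° → normalised to [0°, 360°): 326.804°.

327°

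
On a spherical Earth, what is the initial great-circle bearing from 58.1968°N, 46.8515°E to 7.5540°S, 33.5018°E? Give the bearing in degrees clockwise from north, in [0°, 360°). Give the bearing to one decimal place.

194.4°

Δλ = 33.5018 − 46.8515 = -13.3497°.
θ = atan2( sin Δλ · cos φ₂ , cos φ₁ · sin φ₂ − sin φ₁ · cos φ₂ · cos Δλ )
  = atan2(-0.22889, -0.88900) = -165.562° → normalised to [0°, 360°): 194.438°.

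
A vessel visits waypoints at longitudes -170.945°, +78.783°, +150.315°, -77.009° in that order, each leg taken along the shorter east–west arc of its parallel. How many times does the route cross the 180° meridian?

Leg 1: -170.945° → +78.783°, shortest Δλ = -110.272° (west) — crosses 180°.
Leg 2: +78.783° → +150.315°, shortest Δλ = 71.532° (east) — does not cross 180°.
Leg 3: +150.315° → -77.009°, shortest Δλ = 132.676° (east) — crosses 180°.
Total crossings: 2.

2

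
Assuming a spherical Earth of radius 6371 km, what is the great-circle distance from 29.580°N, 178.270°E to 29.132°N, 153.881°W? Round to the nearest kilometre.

2693 km

Δλ = -153.881 − 178.270 = -332.151°; wrapped into (−180°, 180°]: 27.849°.
Δφ = 29.132 − 29.580 = -0.448°.
a = sin²(Δφ/2) + cos φ₁ · cos φ₂ · sin²(Δλ/2) = 0.044006.
c = 2·atan2(√a, √(1−a)) = 0.42269 rad → d = 6371·c ≈ 2692.98 km.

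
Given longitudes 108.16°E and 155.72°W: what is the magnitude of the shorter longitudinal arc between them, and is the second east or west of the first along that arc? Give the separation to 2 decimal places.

96.12° east

Raw difference: -155.72 − 108.16 = -263.88°.
Normalise into (−180°, 180°]: -263.88° + 360° = 96.12°.
Positive ⇒ the second point lies to the east; separation 96.12°.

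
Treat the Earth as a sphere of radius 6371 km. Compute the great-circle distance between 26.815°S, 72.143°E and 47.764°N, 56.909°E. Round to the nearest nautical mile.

Δλ = 56.909 − 72.143 = -15.234°.
Δφ = 47.764 − -26.815 = 74.579°.
a = sin²(Δφ/2) + cos φ₁ · cos φ₂ · sin²(Δλ/2) = 0.377585.
c = 2·atan2(√a, √(1−a)) = 1.32345 rad → d = 6371·c ≈ 8431.72 km ≈ 4552.76 nmi.

4553 nmi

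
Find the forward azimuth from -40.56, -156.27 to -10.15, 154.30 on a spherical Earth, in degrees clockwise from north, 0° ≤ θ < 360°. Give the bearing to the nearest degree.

291°

Δλ = 154.30 − -156.27 = 310.57°; wrapped into (−180°, 180°]: -49.43°.
θ = atan2( sin Δλ · cos φ₂ , cos φ₁ · sin φ₂ − sin φ₁ · cos φ₂ · cos Δλ )
  = atan2(-0.74772, 0.28240) = -69.309° → normalised to [0°, 360°): 290.691°.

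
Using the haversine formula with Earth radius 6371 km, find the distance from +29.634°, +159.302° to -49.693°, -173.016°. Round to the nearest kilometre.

Δλ = -173.016 − 159.302 = -332.318°; wrapped into (−180°, 180°]: 27.682°.
Δφ = -49.693 − 29.634 = -79.327°.
a = sin²(Δφ/2) + cos φ₁ · cos φ₂ · sin²(Δλ/2) = 0.439577.
c = 2·atan2(√a, √(1−a)) = 1.44965 rad → d = 6371·c ≈ 9235.75 km.

9236 km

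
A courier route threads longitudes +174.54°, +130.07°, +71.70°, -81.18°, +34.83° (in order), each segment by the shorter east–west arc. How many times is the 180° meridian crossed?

Leg 1: +174.54° → +130.07°, shortest Δλ = -44.47° (west) — does not cross 180°.
Leg 2: +130.07° → +71.70°, shortest Δλ = -58.37° (west) — does not cross 180°.
Leg 3: +71.70° → -81.18°, shortest Δλ = -152.88° (west) — does not cross 180°.
Leg 4: -81.18° → +34.83°, shortest Δλ = 116.01° (east) — does not cross 180°.
Total crossings: 0.

0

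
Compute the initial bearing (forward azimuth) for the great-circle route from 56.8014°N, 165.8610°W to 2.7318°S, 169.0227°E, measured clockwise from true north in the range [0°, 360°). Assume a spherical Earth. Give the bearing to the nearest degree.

Δλ = 169.0227 − -165.8610 = 334.8837°; wrapped into (−180°, 180°]: -25.1163°.
θ = atan2( sin Δλ · cos φ₂ , cos φ₁ · sin φ₂ − sin φ₁ · cos φ₂ · cos Δλ )
  = atan2(-0.42397, -0.78289) = -151.562° → normalised to [0°, 360°): 208.438°.

208°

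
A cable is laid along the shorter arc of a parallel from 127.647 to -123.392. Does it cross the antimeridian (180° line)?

Yes

Naïve |-123.392 − 127.647| = 251.039° > 180°, so the shorter arc goes the other way round — across 180°.
Signed shortest Δλ = ((-123.392 − 127.647 + 180) mod 360) − 180 = 108.961°.
Going east by 108.961° from +127.647° passes through 180° before reaching -123.392°.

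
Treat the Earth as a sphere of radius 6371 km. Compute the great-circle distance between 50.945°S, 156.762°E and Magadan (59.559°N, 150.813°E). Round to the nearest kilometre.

12299 km

Δλ = 150.813 − 156.762 = -5.949°.
Δφ = 59.559 − -50.945 = 110.504°.
a = sin²(Δφ/2) + cos φ₁ · cos φ₂ · sin²(Δλ/2) = 0.675996.
c = 2·atan2(√a, √(1−a)) = 1.93049 rad → d = 6371·c ≈ 12299.18 km.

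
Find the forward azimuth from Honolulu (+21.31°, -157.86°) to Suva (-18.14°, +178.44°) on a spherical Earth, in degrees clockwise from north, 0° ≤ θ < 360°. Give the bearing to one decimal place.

Δλ = 178.44 − -157.86 = 336.30°; wrapped into (−180°, 180°]: -23.70°.
θ = atan2( sin Δλ · cos φ₂ , cos φ₁ · sin φ₂ − sin φ₁ · cos φ₂ · cos Δλ )
  = atan2(-0.38197, -0.60628) = -147.788° → normalised to [0°, 360°): 212.212°.

212.2°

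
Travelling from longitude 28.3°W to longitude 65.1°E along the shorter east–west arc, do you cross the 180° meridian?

Signed shortest Δλ = ((65.1 − -28.3 + 180) mod 360) − 180 = 93.4°.
Going east by 93.4° from -28.3° reaches +65.1° without touching 180°.

No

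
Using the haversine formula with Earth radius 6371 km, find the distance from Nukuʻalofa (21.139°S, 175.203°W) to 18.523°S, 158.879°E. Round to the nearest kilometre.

Δλ = 158.879 − -175.203 = 334.082°; wrapped into (−180°, 180°]: -25.918°.
Δφ = -18.523 − -21.139 = 2.616°.
a = sin²(Δφ/2) + cos φ₁ · cos φ₂ · sin²(Δλ/2) = 0.044997.
c = 2·atan2(√a, √(1−a)) = 0.42750 rad → d = 6371·c ≈ 2723.58 km.

2724 km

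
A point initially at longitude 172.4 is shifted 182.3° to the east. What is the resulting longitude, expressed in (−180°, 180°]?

-5.3°

Start at +172.4°; shift +182.3° → +354.7°.
+354.7° lies outside (−180°, 180°]; subtract 360° → -5.3°.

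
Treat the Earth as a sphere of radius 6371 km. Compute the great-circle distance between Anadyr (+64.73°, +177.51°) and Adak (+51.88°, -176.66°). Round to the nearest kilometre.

Δλ = -176.66 − 177.51 = -354.17°; wrapped into (−180°, 180°]: 5.83°.
Δφ = 51.88 − 64.73 = -12.85°.
a = sin²(Δφ/2) + cos φ₁ · cos φ₂ · sin²(Δλ/2) = 0.013204.
c = 2·atan2(√a, √(1−a)) = 0.23032 rad → d = 6371·c ≈ 1467.39 km.

1467 km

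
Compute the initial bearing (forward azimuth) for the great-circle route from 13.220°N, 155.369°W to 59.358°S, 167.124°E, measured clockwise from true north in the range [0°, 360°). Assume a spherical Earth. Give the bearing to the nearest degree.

198°

Δλ = 167.124 − -155.369 = 322.493°; wrapped into (−180°, 180°]: -37.507°.
θ = atan2( sin Δλ · cos φ₂ , cos φ₁ · sin φ₂ − sin φ₁ · cos φ₂ · cos Δλ )
  = atan2(-0.31032, -0.93003) = -161.548° → normalised to [0°, 360°): 198.452°.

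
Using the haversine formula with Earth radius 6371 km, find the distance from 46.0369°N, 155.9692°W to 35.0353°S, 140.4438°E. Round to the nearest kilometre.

Δλ = 140.4438 − -155.9692 = 296.4130°; wrapped into (−180°, 180°]: -63.5870°.
Δφ = -35.0353 − 46.0369 = -81.0722°.
a = sin²(Δφ/2) + cos φ₁ · cos φ₂ · sin²(Δλ/2) = 0.580184.
c = 2·atan2(√a, √(1−a)) = 1.73186 rad → d = 6371·c ≈ 11033.67 km.

11034 km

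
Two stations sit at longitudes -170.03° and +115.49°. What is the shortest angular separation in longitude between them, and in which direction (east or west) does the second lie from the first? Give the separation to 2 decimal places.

Raw difference: 115.49 − -170.03 = 285.52°.
Normalise into (−180°, 180°]: 285.52° − 360° = -74.48°.
Negative ⇒ the second point lies to the west; separation 74.48°.

74.48° west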